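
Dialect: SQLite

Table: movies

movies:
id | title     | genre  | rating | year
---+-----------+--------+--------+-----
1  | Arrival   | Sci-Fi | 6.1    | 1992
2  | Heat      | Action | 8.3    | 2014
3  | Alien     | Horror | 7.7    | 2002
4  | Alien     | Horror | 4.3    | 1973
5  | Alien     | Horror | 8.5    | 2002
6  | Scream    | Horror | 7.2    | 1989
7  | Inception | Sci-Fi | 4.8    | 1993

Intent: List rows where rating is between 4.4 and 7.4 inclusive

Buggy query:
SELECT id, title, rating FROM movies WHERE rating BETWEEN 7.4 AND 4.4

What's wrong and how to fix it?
Bug: The bounds are reversed; BETWEEN a AND b requires a <= b to match anything

Fix: Swap the bounds so the smaller value comes first

Corrected query:
SELECT id, title, rating FROM movies WHERE rating BETWEEN 4.4 AND 7.4

Result:
id | title     | rating
---+-----------+-------
1  | Arrival   | 6.1   
6  | Scream    | 7.2   
7  | Inception | 4.8   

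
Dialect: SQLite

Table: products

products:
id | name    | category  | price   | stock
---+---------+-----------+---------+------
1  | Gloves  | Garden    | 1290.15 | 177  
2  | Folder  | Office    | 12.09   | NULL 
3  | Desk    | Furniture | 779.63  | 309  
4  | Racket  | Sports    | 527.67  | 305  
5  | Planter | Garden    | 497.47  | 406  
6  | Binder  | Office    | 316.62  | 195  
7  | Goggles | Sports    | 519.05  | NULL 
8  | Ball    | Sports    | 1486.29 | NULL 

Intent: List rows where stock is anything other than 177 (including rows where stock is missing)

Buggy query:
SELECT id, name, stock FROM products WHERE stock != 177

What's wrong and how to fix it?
Bug: 'stock != 177' is unknown when stock is NULL, so NULL rows are silently excluded

Fix: Add an explicit OR stock IS NULL to include the missing-value rows

Corrected query:
SELECT id, name, stock FROM products WHERE stock != 177 OR stock IS NULL

Result:
id | name    | stock
---+---------+------
2  | Folder  | NULL 
3  | Desk    | 309  
4  | Racket  | 305  
5  | Planter | 406  
6  | Binder  | 195  
7  | Goggles | NULL 
8  | Ball    | NULL 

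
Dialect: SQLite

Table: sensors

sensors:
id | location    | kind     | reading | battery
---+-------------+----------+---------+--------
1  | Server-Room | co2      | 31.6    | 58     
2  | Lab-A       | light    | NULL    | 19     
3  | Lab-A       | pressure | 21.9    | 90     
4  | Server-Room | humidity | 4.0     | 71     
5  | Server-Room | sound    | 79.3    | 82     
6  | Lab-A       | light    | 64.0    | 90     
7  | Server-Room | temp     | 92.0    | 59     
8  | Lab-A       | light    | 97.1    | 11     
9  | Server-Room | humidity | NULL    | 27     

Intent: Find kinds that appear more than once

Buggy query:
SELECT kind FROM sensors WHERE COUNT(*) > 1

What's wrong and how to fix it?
Bug: WHERE can't reference COUNT(*); aggregates are computed after WHERE

Fix: Group first, then use HAVING for the count condition

Corrected query:
SELECT kind FROM sensors GROUP BY kind HAVING COUNT(*) > 1

Result:
kind    
--------
humidity
light   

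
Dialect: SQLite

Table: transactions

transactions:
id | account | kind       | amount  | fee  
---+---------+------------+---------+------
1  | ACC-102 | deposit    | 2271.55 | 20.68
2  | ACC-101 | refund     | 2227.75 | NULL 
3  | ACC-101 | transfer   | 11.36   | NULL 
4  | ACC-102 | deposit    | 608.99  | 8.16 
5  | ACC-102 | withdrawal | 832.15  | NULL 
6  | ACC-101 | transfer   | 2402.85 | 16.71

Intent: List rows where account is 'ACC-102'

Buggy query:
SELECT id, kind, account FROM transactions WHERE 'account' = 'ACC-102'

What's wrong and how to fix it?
Bug: Single quotes denote string literals in SQL; the column name is being compared as a constant string

Fix: Reference the column as account without single quotes

Corrected query:
SELECT id, kind, account FROM transactions WHERE account = 'ACC-102'

Result:
id | kind       | account
---+------------+--------
1  | deposit    | ACC-102
4  | deposit    | ACC-102
5  | withdrawal | ACC-102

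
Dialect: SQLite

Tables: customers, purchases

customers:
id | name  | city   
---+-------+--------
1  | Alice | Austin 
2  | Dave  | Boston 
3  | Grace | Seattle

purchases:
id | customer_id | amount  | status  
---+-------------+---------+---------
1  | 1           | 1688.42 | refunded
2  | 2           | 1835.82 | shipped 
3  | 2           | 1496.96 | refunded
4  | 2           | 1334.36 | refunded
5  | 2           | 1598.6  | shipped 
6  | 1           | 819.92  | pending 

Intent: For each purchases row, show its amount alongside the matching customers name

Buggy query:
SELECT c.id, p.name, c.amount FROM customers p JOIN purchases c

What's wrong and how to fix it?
Bug: JOIN with no ON clause produces a cartesian product; every purchases row pairs with every customers row

Fix: Specify the join condition linking the foreign key to the parent id

Corrected query:
SELECT c.id, p.name, c.amount FROM customers p JOIN purchases c ON c.customer_id = p.id

Result:
id | name  | amount 
---+-------+--------
1  | Alice | 1688.42
2  | Dave  | 1835.82
3  | Dave  | 1496.96
4  | Dave  | 1334.36
5  | Dave  | 1598.6 
6  | Alice | 819.92 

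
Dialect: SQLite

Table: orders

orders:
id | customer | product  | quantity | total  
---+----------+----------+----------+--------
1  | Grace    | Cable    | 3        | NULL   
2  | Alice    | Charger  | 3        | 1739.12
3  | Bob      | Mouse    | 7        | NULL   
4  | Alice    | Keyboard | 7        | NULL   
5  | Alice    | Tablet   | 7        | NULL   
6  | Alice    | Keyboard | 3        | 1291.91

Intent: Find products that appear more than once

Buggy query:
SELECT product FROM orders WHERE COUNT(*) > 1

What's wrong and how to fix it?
Bug: COUNT(*) is an aggregate and cannot be used in WHERE

Fix: GROUP BY product, then filter groups with HAVING COUNT(*) > 1

Corrected query:
SELECT product FROM orders GROUP BY product HAVING COUNT(*) > 1

Result:
product 
--------
Keyboard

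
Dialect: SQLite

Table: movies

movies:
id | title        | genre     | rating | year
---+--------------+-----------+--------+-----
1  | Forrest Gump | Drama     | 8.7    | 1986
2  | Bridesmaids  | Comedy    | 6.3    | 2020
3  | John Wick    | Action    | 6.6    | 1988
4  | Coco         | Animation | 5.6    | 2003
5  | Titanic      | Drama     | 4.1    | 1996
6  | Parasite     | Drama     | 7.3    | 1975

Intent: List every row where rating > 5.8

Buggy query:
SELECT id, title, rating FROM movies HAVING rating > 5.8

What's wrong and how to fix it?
Bug: This is a non-aggregate query (no GROUP BY, no aggregates), so in SQLite the HAVING clause is invalid here; a row-level condition belongs in WHERE

Fix: Replace HAVING with WHERE since the condition applies to individual rows

Corrected query:
SELECT id, title, rating FROM movies WHERE rating > 5.8

Result:
id | title        | rating
---+--------------+-------
1  | Forrest Gump | 8.7   
2  | Bridesmaids  | 6.3   
3  | John Wick    | 6.6   
6  | Parasite     | 7.3   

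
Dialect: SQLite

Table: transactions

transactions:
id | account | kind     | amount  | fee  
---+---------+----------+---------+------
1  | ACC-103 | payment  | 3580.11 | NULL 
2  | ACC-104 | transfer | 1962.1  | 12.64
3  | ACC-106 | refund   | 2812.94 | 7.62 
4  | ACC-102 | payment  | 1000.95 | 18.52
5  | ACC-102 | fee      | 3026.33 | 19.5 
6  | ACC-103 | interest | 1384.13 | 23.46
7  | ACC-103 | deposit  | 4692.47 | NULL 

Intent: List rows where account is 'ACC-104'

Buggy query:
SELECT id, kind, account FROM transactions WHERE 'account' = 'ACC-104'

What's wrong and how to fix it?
Bug: Single quotes denote string literals in SQL; the column name is being compared as a constant string

Fix: Reference the column as account without single quotes

Corrected query:
SELECT id, kind, account FROM transactions WHERE account = 'ACC-104'

Result:
id | kind     | account
---+----------+--------
2  | transfer | ACC-104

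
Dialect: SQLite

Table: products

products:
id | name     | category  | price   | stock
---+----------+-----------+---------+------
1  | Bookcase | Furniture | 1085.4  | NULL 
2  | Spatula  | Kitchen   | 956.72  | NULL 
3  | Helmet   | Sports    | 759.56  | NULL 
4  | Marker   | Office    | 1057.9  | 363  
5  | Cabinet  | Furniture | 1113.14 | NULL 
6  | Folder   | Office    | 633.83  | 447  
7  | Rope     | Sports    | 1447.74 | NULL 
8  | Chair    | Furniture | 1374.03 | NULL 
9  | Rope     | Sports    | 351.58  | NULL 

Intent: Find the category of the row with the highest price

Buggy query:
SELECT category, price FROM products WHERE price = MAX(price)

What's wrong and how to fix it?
Bug: WHERE is evaluated per row; an aggregate over the whole table isn't defined there

Fix: Use a subquery: WHERE price = (SELECT MAX(price) FROM products)

Corrected query:
SELECT category, price FROM products WHERE price = (SELECT MAX(price) FROM products)

Result:
category | price  
---------+--------
Sports   | 1447.74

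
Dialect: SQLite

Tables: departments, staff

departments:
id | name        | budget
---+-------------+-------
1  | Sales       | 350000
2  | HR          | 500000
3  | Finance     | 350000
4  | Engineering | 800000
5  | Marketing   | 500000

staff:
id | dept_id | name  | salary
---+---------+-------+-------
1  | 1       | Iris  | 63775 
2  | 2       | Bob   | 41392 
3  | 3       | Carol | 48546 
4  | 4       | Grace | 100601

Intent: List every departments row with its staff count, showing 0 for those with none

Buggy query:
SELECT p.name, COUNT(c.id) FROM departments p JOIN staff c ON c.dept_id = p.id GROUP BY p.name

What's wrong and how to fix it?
Bug: An inner join excludes parents with zero children

Fix: Switch to LEFT JOIN to retain unmatched parent rows

Corrected query:
SELECT p.name, COUNT(c.id) FROM departments p LEFT JOIN staff c ON c.dept_id = p.id GROUP BY p.name

Result:
name        | COUNT(c.id)
------------+------------
Engineering | 1          
Finance     | 1          
HR          | 1          
Marketing   | 0          
Sales       | 1          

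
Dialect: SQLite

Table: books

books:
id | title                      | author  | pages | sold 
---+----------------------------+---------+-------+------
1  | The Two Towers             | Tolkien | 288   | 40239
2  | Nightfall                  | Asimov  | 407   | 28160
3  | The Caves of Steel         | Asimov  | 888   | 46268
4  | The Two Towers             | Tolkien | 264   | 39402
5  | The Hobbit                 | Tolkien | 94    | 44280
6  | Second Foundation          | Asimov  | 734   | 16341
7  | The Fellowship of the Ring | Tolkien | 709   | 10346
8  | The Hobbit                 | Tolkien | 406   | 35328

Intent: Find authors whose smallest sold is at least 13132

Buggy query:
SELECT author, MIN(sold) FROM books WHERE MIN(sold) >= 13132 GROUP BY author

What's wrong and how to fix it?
Bug: MIN() in WHERE is a misuse of aggregate

Fix: Replace WHERE with HAVING after the GROUP BY

Corrected query:
SELECT author, MIN(sold) FROM books GROUP BY author HAVING MIN(sold) >= 13132

Result:
author | MIN(sold)
-------+----------
Asimov | 16341    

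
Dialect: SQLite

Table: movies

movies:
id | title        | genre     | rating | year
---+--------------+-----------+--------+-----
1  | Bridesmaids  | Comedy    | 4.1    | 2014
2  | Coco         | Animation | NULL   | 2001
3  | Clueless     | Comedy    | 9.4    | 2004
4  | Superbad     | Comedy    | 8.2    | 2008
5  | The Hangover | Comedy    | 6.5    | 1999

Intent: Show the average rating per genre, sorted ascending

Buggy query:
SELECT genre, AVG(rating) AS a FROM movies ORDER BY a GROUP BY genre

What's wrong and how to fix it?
Bug: GROUP BY must precede ORDER BY

Fix: Reorder: SELECT … FROM … GROUP BY … ORDER BY …

Corrected query:
SELECT genre, AVG(rating) AS a FROM movies GROUP BY genre ORDER BY a

Result:
genre     | a   
----------+-----
Animation | NULL
Comedy    | 7.05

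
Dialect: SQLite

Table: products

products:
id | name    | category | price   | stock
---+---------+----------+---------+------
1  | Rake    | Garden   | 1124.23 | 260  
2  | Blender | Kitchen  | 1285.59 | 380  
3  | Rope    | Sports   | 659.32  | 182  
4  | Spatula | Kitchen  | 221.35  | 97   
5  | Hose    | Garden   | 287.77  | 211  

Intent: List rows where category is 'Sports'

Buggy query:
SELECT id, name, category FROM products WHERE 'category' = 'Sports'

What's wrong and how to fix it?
Bug: 'category' in single quotes is a string literal, not the column; the comparison is literal-vs-literal and never true

Fix: Reference the column as category without single quotes

Corrected query:
SELECT id, name, category FROM products WHERE category = 'Sports'

Result:
id | name | category
---+------+---------
3  | Rope | Sports  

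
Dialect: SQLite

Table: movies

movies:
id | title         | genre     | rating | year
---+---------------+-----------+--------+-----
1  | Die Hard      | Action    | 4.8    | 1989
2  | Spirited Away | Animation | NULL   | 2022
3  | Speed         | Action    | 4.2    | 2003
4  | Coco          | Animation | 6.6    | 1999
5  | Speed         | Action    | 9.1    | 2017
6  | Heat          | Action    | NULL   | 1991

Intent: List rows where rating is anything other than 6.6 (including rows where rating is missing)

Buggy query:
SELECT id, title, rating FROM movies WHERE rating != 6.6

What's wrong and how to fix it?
Bug: 'rating != 6.6' is unknown when rating is NULL, so NULL rows are silently excluded

Fix: Add an explicit OR rating IS NULL to include the missing-value rows

Corrected query:
SELECT id, title, rating FROM movies WHERE rating != 6.6 OR rating IS NULL

Result:
id | title         | rating
---+---------------+-------
1  | Die Hard      | 4.8   
2  | Spirited Away | NULL  
3  | Speed         | 4.2   
5  | Speed         | 9.1   
6  | Heat          | NULL  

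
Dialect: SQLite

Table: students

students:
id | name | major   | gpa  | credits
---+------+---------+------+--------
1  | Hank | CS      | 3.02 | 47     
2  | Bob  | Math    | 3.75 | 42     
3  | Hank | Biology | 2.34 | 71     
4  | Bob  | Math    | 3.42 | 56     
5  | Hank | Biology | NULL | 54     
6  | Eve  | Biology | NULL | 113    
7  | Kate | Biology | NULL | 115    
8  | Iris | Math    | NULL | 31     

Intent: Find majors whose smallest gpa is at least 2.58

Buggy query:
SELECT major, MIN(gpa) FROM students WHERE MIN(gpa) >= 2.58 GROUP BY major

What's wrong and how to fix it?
Bug: MIN() in WHERE is a misuse of aggregate

Fix: Replace WHERE with HAVING after the GROUP BY

Corrected query:
SELECT major, MIN(gpa) FROM students GROUP BY major HAVING MIN(gpa) >= 2.58

Result:
major | MIN(gpa)
------+---------
CS    | 3.02    
Math  | 3.42    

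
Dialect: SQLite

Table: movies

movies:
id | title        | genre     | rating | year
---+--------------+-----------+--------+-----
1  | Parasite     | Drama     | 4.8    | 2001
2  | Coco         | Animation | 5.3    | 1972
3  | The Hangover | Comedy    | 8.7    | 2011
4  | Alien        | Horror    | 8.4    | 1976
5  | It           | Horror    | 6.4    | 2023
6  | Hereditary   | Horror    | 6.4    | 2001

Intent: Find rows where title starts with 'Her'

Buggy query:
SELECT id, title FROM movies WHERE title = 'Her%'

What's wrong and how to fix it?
Bug: Wildcards only work with LIKE; '=' treats '%' as a literal character

Fix: Replace '=' with LIKE so 'Her%' is treated as a pattern

Corrected query:
SELECT id, title FROM movies WHERE title LIKE 'Her%'

Result:
id | title     
---+-----------
6  | Hereditary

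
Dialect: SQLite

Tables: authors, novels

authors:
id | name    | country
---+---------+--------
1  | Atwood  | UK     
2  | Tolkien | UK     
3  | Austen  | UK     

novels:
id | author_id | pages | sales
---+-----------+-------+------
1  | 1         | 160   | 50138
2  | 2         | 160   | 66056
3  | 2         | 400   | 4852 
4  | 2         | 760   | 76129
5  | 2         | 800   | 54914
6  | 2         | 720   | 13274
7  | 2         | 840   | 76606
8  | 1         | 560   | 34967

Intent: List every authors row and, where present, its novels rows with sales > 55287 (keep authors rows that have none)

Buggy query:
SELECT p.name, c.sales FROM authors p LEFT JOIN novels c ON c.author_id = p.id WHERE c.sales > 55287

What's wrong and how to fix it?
Bug: A WHERE condition on the right-hand table after LEFT JOIN drops unmatched parents

Fix: Move the right-table condition into the ON clause so unmatched parents are kept

Corrected query:
SELECT p.name, c.sales FROM authors p LEFT JOIN novels c ON c.author_id = p.id AND c.sales > 55287

Result:
name    | sales
--------+------
Atwood  | NULL 
Tolkien | 66056
Tolkien | 76129
Tolkien | 76606
Austen  | NULL 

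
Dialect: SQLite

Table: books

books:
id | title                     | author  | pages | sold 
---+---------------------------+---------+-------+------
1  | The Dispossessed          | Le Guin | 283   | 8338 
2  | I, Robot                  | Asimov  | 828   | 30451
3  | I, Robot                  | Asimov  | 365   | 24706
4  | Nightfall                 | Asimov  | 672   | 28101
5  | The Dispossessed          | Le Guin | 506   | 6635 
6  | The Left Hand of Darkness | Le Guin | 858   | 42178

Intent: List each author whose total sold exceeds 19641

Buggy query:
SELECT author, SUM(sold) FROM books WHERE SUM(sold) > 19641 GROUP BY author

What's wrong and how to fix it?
Bug: Aggregate functions cannot appear in a WHERE clause

Fix: Use HAVING (which filters groups after aggregation) instead of WHERE

Corrected query:
SELECT author, SUM(sold) FROM books GROUP BY author HAVING SUM(sold) > 19641

Result:
author  | SUM(sold)
--------+----------
Asimov  | 83258    
Le Guin | 57151    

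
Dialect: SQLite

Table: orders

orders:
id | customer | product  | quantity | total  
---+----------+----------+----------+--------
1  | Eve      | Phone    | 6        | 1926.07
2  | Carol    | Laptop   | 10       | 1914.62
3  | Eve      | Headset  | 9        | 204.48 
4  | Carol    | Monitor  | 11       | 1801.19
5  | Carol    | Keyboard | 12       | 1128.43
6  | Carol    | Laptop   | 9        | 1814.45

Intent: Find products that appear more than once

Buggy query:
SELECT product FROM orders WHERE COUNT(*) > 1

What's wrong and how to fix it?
Bug: WHERE can't reference COUNT(*); aggregates are computed after WHERE

Fix: Group first, then use HAVING for the count condition

Corrected query:
SELECT product FROM orders GROUP BY product HAVING COUNT(*) > 1

Result:
product
-------
Laptop 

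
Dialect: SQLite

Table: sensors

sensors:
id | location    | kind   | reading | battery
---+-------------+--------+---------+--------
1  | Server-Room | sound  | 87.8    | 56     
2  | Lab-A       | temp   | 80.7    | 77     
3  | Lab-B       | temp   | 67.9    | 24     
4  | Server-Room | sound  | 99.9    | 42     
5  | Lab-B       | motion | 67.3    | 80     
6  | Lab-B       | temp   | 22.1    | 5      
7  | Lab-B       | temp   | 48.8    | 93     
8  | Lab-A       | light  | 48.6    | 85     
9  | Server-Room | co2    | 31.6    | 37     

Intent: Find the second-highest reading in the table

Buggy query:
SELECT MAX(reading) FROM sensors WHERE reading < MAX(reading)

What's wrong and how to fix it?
Bug: The inner MAX is an aggregate inside WHERE, which is not allowed

Fix: Put the inner MAX in a scalar subquery

Corrected query:
SELECT MAX(reading) FROM sensors WHERE reading < (SELECT MAX(reading) FROM sensors)

Result:
MAX(reading)
------------
87.8        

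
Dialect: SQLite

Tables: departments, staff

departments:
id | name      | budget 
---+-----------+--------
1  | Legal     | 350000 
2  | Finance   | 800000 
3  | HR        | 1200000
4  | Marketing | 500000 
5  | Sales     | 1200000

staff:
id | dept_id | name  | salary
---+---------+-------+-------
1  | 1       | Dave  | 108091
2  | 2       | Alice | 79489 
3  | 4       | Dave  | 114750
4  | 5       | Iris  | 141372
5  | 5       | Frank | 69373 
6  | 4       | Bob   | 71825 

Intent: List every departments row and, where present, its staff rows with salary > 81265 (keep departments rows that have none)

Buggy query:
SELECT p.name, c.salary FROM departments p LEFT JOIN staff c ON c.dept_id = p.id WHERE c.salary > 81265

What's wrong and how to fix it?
Bug: A WHERE condition on the right-hand table after LEFT JOIN drops unmatched parents

Fix: Put 'c.salary > 81265' in the JOIN's ON clause instead of WHERE

Corrected query:
SELECT p.name, c.salary FROM departments p LEFT JOIN staff c ON c.dept_id = p.id AND c.salary > 81265

Result:
name      | salary
----------+-------
Legal     | 108091
Finance   | NULL  
HR        | NULL  
Marketing | 114750
Sales     | 141372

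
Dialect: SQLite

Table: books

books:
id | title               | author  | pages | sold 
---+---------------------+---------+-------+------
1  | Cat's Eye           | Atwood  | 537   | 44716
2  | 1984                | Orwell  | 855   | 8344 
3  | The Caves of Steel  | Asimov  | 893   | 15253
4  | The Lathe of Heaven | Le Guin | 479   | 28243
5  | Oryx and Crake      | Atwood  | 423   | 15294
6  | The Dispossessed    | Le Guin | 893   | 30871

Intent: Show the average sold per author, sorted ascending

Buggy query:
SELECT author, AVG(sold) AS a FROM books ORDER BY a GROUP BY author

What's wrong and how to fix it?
Bug: GROUP BY must precede ORDER BY

Fix: Move ORDER BY to the end, after GROUP BY

Corrected query:
SELECT author, AVG(sold) AS a FROM books GROUP BY author ORDER BY a

Result:
author  | a    
--------+------
Orwell  | 8344 
Asimov  | 15253
Le Guin | 29557
Atwood  | 30005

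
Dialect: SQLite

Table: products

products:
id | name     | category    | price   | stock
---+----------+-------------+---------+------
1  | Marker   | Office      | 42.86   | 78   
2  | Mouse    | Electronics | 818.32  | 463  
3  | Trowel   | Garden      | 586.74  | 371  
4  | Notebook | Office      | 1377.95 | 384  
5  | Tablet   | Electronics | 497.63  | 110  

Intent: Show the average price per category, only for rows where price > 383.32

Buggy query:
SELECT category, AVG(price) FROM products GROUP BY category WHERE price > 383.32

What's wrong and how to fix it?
Bug: WHERE cannot follow GROUP BY

Fix: Place WHERE between FROM and GROUP BY

Corrected query:
SELECT category, AVG(price) FROM products WHERE price > 383.32 GROUP BY category

Result:
category    | AVG(price)
------------+-----------
Electronics | 657.975   
Garden      | 586.74    
Office      | 1377.95   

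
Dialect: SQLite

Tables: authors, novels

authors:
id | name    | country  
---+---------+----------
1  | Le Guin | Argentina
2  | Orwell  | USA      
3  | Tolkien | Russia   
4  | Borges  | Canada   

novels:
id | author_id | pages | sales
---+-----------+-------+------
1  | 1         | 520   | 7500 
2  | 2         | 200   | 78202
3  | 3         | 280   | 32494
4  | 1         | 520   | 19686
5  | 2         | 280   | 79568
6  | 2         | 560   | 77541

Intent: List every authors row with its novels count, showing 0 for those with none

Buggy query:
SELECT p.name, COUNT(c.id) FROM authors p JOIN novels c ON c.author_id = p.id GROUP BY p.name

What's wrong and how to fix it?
Bug: An inner join excludes parents with zero children

Fix: Switch to LEFT JOIN to retain unmatched parent rows

Corrected query:
SELECT p.name, COUNT(c.id) FROM authors p LEFT JOIN novels c ON c.author_id = p.id GROUP BY p.name

Result:
name    | COUNT(c.id)
--------+------------
Borges  | 0          
Le Guin | 2          
Orwell  | 3          
Tolkien | 1          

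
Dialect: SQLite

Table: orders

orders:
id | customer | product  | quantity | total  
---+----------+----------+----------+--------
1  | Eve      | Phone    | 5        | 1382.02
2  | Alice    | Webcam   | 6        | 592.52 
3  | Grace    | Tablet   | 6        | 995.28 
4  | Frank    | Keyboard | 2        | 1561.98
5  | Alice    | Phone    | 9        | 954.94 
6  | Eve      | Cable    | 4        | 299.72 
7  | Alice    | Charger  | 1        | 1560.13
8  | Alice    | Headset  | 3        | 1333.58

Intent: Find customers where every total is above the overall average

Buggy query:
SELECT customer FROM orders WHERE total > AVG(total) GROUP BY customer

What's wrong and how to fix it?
Bug: WHERE evaluates per row before aggregation, so AVG() is unavailable

Fix: Use a subquery for AVG and a HAVING MIN(...) filter so the condition holds for every row in the group

Corrected query:
SELECT customer FROM orders GROUP BY customer HAVING MIN(total) > (SELECT AVG(total) FROM orders)

Result:
customer
--------
Frank   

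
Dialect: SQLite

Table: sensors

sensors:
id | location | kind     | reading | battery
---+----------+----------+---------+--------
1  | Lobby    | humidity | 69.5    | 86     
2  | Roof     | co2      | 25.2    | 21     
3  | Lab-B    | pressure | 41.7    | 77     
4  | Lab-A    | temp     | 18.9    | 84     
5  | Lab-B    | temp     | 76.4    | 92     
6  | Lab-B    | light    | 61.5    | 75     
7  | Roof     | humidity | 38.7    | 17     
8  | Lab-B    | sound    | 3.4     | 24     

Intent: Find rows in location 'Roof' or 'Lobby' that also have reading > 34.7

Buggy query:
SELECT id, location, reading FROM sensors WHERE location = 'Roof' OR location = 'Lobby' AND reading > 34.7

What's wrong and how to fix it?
Bug: Without parentheses, AND is evaluated before OR, so the reading filter only applies to the 'Lobby' branch

Fix: Group the OR with parentheses (or use IN), then AND the threshold

Corrected query:
SELECT id, location, reading FROM sensors WHERE (location = 'Roof' OR location = 'Lobby') AND reading > 34.7

Result:
id | location | reading
---+----------+--------
1  | Lobby    | 69.5   
7  | Roof     | 38.7   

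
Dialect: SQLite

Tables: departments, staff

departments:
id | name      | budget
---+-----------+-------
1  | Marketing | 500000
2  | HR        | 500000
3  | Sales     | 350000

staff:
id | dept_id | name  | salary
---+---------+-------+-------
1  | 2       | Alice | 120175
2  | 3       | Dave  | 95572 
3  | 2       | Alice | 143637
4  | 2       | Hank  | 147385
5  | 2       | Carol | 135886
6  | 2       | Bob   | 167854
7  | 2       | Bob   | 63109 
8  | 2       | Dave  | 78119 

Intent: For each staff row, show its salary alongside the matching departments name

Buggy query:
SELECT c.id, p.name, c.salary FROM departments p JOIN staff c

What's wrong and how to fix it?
Bug: JOIN with no ON clause produces a cartesian product; every staff row pairs with every departments row

Fix: Add ON c.dept_id = p.id to the JOIN

Corrected query:
SELECT c.id, p.name, c.salary FROM departments p JOIN staff c ON c.dept_id = p.id

Result:
id | name  | salary
---+-------+-------
1  | HR    | 120175
2  | Sales | 95572 
3  | HR    | 143637
4  | HR    | 147385
5  | HR    | 135886
6  | HR    | 167854
7  | HR    | 63109 
8  | HR    | 78119 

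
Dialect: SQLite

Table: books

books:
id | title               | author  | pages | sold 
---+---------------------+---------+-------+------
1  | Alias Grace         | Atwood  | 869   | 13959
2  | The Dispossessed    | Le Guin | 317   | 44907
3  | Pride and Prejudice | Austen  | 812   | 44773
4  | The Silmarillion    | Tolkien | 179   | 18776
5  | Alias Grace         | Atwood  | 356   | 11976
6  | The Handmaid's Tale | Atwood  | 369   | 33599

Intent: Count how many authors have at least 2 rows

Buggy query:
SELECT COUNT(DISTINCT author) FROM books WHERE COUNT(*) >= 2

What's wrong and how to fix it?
Bug: WHERE filters individual rows, not groups, so a group-level COUNT is invalid there

Fix: Use a subquery that GROUPs and filters with HAVING, then count its rows

Corrected query:
SELECT COUNT(*) FROM (SELECT author FROM books GROUP BY author HAVING COUNT(*) >= 2)

Result:
COUNT(*)
--------
1       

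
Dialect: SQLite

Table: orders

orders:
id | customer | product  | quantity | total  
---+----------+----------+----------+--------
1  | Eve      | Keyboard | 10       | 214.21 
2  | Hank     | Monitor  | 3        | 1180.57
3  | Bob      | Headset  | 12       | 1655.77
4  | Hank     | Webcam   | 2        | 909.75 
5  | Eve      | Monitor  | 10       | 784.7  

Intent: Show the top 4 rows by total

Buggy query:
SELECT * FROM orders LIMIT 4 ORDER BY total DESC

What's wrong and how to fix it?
Bug: LIMIT must come after ORDER BY

Fix: Swap the clauses: ORDER BY first, then LIMIT

Corrected query:
SELECT * FROM orders ORDER BY total DESC LIMIT 4

Result:
id | customer | product | quantity | total  
---+----------+---------+----------+--------
3  | Bob      | Headset | 12       | 1655.77
2  | Hank     | Monitor | 3        | 1180.57
4  | Hank     | Webcam  | 2        | 909.75 
5  | Eve      | Monitor | 10       | 784.7  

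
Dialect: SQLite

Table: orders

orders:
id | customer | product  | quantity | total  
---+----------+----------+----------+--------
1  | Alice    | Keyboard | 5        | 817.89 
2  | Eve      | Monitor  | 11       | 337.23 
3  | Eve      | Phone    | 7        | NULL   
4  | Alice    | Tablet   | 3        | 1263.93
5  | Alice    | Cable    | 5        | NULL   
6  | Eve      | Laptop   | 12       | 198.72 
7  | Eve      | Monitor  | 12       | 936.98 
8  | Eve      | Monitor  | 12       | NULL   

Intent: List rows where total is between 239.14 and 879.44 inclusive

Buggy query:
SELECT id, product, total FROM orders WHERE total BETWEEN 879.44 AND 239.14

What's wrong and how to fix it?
Bug: The bounds are reversed; BETWEEN a AND b requires a <= b to match anything

Fix: Write BETWEEN 239.14 AND 879.44

Corrected query:
SELECT id, product, total FROM orders WHERE total BETWEEN 239.14 AND 879.44

Result:
id | product  | total 
---+----------+-------
1  | Keyboard | 817.89
2  | Monitor  | 337.23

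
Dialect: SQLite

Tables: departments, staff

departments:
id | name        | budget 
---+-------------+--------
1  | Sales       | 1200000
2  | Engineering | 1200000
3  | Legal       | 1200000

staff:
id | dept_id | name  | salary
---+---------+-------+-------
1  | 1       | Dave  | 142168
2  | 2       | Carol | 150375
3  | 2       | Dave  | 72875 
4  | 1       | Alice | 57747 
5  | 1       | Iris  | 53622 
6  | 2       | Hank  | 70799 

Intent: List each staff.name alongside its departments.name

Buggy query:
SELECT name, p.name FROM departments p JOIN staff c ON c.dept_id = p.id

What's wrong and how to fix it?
Bug: Both tables have a 'name' column; the unqualified reference is ambiguous

Fix: Prefix ambiguous columns with the table alias

Corrected query:
SELECT c.name, p.name FROM departments p JOIN staff c ON c.dept_id = p.id

Result:
name  | name       
------+------------
Dave  | Sales      
Carol | Engineering
Dave  | Engineering
Alice | Sales      
Iris  | Sales      
Hank  | Engineering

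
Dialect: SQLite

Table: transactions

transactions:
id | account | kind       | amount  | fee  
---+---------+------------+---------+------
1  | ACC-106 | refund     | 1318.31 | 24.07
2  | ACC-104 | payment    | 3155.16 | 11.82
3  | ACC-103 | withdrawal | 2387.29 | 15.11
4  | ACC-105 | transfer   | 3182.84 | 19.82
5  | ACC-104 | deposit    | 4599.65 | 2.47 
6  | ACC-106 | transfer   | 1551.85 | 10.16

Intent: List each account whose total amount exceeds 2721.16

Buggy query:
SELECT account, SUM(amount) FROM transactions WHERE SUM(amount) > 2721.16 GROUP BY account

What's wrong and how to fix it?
Bug: SUM(amount) is an aggregate, but WHERE filters rows before aggregation

Fix: Move the aggregate condition to a HAVING clause

Corrected query:
SELECT account, SUM(amount) FROM transactions GROUP BY account HAVING SUM(amount) > 2721.16

Result:
account | SUM(amount)
--------+------------
ACC-104 | 7754.81    
ACC-105 | 3182.84    
ACC-106 | 2870.16    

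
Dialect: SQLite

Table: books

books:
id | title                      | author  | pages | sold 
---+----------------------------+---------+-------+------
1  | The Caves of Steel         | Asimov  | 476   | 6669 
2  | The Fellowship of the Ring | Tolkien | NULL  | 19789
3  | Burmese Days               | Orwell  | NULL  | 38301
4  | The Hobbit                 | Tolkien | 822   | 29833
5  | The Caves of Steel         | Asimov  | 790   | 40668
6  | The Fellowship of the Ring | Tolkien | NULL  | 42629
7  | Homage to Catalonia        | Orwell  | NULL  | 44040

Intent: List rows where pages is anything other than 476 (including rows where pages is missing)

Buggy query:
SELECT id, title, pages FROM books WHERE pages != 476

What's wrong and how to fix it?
Bug: 'pages != 476' is unknown when pages is NULL, so NULL rows are silently excluded

Fix: Handle NULL separately with IS NULL alongside the inequality

Corrected query:
SELECT id, title, pages FROM books WHERE pages != 476 OR pages IS NULL

Result:
id | title                      | pages
---+----------------------------+------
2  | The Fellowship of the Ring | NULL 
3  | Burmese Days               | NULL 
4  | The Hobbit                 | 822  
5  | The Caves of Steel         | 790  
6  | The Fellowship of the Ring | NULL 
7  | Homage to Catalonia        | NULL 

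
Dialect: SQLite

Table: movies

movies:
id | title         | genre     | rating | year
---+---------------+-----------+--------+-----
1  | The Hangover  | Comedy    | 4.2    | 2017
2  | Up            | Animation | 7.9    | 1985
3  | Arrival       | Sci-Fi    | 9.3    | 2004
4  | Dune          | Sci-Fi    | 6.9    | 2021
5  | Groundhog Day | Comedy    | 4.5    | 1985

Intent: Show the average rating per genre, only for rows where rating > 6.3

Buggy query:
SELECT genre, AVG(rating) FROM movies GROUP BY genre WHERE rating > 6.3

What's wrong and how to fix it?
Bug: Row-level WHERE must come before GROUP BY in the clause order

Fix: Place WHERE between FROM and GROUP BY

Corrected query:
SELECT genre, AVG(rating) FROM movies WHERE rating > 6.3 GROUP BY genre

Result:
genre     | AVG(rating)
----------+------------
Animation | 7.9        
Sci-Fi    | 8.1        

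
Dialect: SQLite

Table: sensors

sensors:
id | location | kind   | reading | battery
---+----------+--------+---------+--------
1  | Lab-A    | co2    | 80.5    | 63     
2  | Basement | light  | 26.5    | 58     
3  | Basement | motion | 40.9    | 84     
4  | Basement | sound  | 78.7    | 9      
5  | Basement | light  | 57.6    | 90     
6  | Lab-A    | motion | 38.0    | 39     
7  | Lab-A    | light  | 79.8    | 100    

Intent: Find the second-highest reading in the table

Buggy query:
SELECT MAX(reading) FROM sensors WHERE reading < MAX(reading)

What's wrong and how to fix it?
Bug: The inner MAX is an aggregate inside WHERE, which is not allowed

Fix: Compute the overall MAX in a subquery, then take MAX of rows below it

Corrected query:
SELECT MAX(reading) FROM sensors WHERE reading < (SELECT MAX(reading) FROM sensors)

Result:
MAX(reading)
------------
79.8        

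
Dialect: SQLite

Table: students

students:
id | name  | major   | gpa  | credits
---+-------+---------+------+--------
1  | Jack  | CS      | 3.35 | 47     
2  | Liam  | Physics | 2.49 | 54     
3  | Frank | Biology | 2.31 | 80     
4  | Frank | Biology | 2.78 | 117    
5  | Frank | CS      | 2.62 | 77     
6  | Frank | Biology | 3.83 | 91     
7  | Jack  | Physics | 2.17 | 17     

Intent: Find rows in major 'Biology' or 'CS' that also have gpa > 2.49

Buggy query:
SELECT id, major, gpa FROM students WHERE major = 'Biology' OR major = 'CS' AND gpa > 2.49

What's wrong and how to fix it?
Bug: Without parentheses, AND is evaluated before OR, so the gpa filter only applies to the 'CS' branch

Fix: Group the OR with parentheses (or use IN), then AND the threshold

Corrected query:
SELECT id, major, gpa FROM students WHERE (major = 'Biology' OR major = 'CS') AND gpa > 2.49

Result:
id | major   | gpa 
---+---------+-----
1  | CS      | 3.35
4  | Biology | 2.78
5  | CS      | 2.62
6  | Biology | 3.83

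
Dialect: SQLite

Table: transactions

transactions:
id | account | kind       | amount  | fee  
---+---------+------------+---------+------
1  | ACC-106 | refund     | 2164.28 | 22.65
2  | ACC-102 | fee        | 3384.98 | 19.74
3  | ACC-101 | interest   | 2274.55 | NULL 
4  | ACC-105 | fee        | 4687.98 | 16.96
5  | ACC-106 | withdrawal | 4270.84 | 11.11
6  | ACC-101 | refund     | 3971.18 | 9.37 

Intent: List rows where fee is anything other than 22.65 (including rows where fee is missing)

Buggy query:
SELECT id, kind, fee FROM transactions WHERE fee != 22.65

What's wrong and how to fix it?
Bug: Inequality against NULL is unknown, not true; rows with NULL are dropped

Fix: Handle NULL separately with IS NULL alongside the inequality

Corrected query:
SELECT id, kind, fee FROM transactions WHERE fee != 22.65 OR fee IS NULL

Result:
id | kind       | fee  
---+------------+------
2  | fee        | 19.74
3  | interest   | NULL 
4  | fee        | 16.96
5  | withdrawal | 11.11
6  | refund     | 9.37 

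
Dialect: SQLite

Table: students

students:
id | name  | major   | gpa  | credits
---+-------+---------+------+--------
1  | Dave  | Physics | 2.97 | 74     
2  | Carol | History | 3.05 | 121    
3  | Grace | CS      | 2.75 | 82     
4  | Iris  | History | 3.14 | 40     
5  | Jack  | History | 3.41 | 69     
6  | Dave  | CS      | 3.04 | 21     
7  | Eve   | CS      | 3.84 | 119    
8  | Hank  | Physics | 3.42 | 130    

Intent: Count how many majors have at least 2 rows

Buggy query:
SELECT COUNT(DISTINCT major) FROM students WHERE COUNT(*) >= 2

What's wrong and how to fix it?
Bug: COUNT(*) cannot appear in WHERE; the per-group count doesn't exist yet

Fix: Group first with HAVING COUNT(*) >= 2, then COUNT the resulting groups

Corrected query:
SELECT COUNT(*) FROM (SELECT major FROM students GROUP BY major HAVING COUNT(*) >= 2)

Result:
COUNT(*)
--------
3       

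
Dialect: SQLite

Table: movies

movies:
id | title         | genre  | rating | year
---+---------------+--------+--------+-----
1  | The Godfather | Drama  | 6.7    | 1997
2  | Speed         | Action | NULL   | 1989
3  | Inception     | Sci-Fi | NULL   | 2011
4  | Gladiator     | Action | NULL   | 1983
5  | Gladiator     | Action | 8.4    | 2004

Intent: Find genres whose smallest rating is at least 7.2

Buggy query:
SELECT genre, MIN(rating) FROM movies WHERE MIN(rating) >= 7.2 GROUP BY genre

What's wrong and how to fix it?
Bug: Aggregates like MIN are computed per group after WHERE runs

Fix: Use HAVING for the per-group MIN condition

Corrected query:
SELECT genre, MIN(rating) FROM movies GROUP BY genre HAVING MIN(rating) >= 7.2

Result:
genre  | MIN(rating)
-------+------------
Action | 8.4        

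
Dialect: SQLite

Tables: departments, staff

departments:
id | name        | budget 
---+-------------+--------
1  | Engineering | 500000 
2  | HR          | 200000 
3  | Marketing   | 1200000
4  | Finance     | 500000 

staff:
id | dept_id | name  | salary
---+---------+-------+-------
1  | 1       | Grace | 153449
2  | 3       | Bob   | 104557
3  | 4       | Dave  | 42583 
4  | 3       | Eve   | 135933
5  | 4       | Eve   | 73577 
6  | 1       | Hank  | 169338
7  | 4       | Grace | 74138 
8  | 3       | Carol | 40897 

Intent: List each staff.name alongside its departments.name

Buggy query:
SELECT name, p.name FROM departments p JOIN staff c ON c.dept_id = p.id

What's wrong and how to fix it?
Bug: 'name' exists in both joined tables, so the database can't tell which one is meant

Fix: Prefix ambiguous columns with the table alias

Corrected query:
SELECT c.name, p.name FROM departments p JOIN staff c ON c.dept_id = p.id

Result:
name  | name       
------+------------
Grace | Engineering
Bob   | Marketing  
Dave  | Finance    
Eve   | Marketing  
Eve   | Finance    
Hank  | Engineering
Grace | Finance    
Carol | Marketing  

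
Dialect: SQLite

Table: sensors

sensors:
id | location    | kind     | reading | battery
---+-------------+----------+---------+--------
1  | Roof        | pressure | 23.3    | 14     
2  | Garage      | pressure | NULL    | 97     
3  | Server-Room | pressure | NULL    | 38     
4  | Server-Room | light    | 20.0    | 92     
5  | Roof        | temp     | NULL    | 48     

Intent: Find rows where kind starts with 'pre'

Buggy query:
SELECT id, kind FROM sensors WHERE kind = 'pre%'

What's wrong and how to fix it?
Bug: '=' compares the literal string including the % character; pattern matching needs LIKE

Fix: Use LIKE for wildcard pattern matching

Corrected query:
SELECT id, kind FROM sensors WHERE kind LIKE 'pre%'

Result:
id | kind    
---+---------
1  | pressure
2  | pressure
3  | pressure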